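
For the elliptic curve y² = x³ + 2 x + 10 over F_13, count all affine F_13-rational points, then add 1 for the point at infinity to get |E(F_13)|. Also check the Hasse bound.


Affine points = {(0, 6), (0, 7), (1, 0), (2, 3), (2, 10), (3, 2), (3, 11), (4, 2), (4, 11), (6, 2), (6, 11), (7, 4), (7, 9), (9, 4), (9, 9), (10, 4), (10, 9)}; affine count = 17; |E(F_13)| = 18.

Discriminant check: Δ ∝ 4a³ + 27b² = 4·2³ + 27·10² = 4·8 + 27·100 ≡ 2 (mod 13). Nonzero ⇒ E is nonsingular.
For each x ∈ F_13, compute rhs = x³ + 2·x + 10 mod 13, then count y ∈ F_13 with y² ≡ rhs.
  x = 0: rhs = 10, matching y values: 6, 7 (2 points).
  x = 1: rhs = 0, matching y values: 0 (1 points).
  x = 2: rhs = 9, matching y values: 3, 10 (2 points).
  x = 3: rhs = 4, matching y values: 2, 11 (2 points).
  x = 4: rhs = 4, matching y values: 2, 11 (2 points).
  x = 5: rhs = 2, matching y values: none (0 points).
  x = 6: rhs = 4, matching y values: 2, 11 (2 points).
  x = 7: rhs = 3, matching y values: 4, 9 (2 points).
  x = 8: rhs = 5, matching y values: none (0 points).
  x = 9: rhs = 3, matching y values: 4, 9 (2 points).
  x = 10: rhs = 3, matching y values: 4, 9 (2 points).
  x = 11: rhs = 11, matching y values: none (0 points).
  x = 12: rhs = 7, matching y values: none (0 points).
Total affine count: 17.
Full point count |E(F_13)| = 17 + 1 = 18.
Hasse bound: |18 − (13+1)| = |4| = 4 ≤ 2√13 ≈ 7.2111 ✓.


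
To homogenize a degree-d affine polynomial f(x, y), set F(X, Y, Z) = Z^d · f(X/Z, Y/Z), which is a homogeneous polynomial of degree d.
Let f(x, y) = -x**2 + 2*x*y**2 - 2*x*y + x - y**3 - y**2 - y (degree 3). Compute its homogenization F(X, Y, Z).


F(X, Y, Z) = -X**2*Z + 2*X*Y**2 - 2*X*Y*Z + X*Z**2 - Y**3 - Y**2*Z - Y*Z**2

deg(f) = 3.
Substitute x = X/Z, y = Y/Z into f, then multiply by Z^3.
  monomial -1·x^2·y^0 ↦ -1·X^2·Y^0·Z^1.
  monomial 2·x^1·y^2 ↦ 2·X^1·Y^2·Z^0.
  monomial -2·x^1·y^1 ↦ -2·X^1·Y^1·Z^1.
  monomial 1·x^1·y^0 ↦ 1·X^1·Y^0·Z^2.
  monomial -1·x^0·y^3 ↦ -1·X^0·Y^3·Z^0.
  monomial -1·x^0·y^2 ↦ -1·X^0·Y^2·Z^1.
  monomial -1·x^0·y^1 ↦ -1·X^0·Y^1·Z^2.
Collecting: F(X, Y, Z) = -X**2*Z + 2*X*Y**2 - 2*X*Y*Z + X*Z**2 - Y**3 - Y**2*Z - Y*Z**2.


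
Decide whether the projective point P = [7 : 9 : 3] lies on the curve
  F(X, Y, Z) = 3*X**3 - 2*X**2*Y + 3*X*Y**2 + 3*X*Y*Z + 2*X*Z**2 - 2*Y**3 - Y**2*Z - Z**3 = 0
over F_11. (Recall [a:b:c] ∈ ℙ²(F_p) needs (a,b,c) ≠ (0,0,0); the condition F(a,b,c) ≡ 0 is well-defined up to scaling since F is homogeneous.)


F(7,9,3) ≡ 10 (mod 11); P is NOT on the curve.

Evaluate F(7, 9, 3) term-by-term (mod 11).
  3*X**3 ↦ 3·343·1·1 = 1029
  -2*X**2*Y ↦ -2·49·9·1 = -882
  3*X*Y**2 ↦ 3·7·81·1 = 1701
  3*X*Y*Z ↦ 3·7·9·3 = 567
  2*X*Z**2 ↦ 2·7·1·9 = 126
  -2*Y**3 ↦ -2·1·729·1 = -1458
  -Y**2*Z ↦ -1·1·81·3 = -243
  -Z**3 ↦ -1·1·1·27 = -27
Sum: F(7, 9, 3) = (1029) + (-882) + (1701) + (567) + (126) + (-1458) + (-243) + (-27) = 813.
Reducing mod 11: 813 ≡ 10 (mod 11).
Since F(a, b, c) ≡ 10 ≠ 0 (mod 11), P does NOT lie on the curve.


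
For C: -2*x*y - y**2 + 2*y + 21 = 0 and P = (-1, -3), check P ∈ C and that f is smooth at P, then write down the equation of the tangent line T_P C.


Tangent line at P: 6*x + 10*y + 36 = 0.

Step 1: f(-1, -3) = 0, so P lies on C.
Step 2: partial derivatives
  f_x(x, y) = -2*y, f_y(x, y) = -2*x - 2*y + 2.
  f_x(P) = 6, f_y(P) = 10 (gradient nonzero, so P is smooth).
Step 3: tangent line at P: 6·(x − -1) + 10·(y − -3) = 0.
Expanding: 6*x + 10*y + 36 = 0.


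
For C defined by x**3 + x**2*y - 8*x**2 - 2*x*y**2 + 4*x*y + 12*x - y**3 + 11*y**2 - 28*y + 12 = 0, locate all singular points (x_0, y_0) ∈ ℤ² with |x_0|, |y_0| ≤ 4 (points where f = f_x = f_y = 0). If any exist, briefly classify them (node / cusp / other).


Singular points: {(2, 2)}; classification: cusp.

Compute partial derivatives:
  f_x = 3*x**2 + 2*x*y - 16*x - 2*y**2 + 4*y + 12.
  f_y = x**2 - 4*x*y + 4*x - 3*y**2 + 22*y - 28.
Scan x_0 ∈ {−4, ..., 4}. For each x_0, f_y(x_0, y) is a polynomial in y; find its integer roots y ∈ {−4, ..., 4}, then test f_x and f at those candidates.
  x = -4: f_y(-4, y) = -3*y**2 + 38*y - 28; no integer root y with |y| ≤ 4.
  x = -3: f_y(-3, y) = -3*y**2 + 34*y - 31; vanishes at y ∈ {1}. (-3, 1): f_x = 83 ≠ 0.
  x = -2: f_y(-2, y) = -3*y**2 + 30*y - 32; no integer root y with |y| ≤ 4.
  x = -1: f_y(-1, y) = -3*y**2 + 26*y - 31; no integer root y with |y| ≤ 4.
  x = 0: f_y(0, y) = -3*y**2 + 22*y - 28; no integer root y with |y| ≤ 4.
  x = 1: f_y(1, y) = -3*y**2 + 18*y - 23; no integer root y with |y| ≤ 4.
  x = 2: f_y(2, y) = -3*y**2 + 14*y - 16; vanishes at y ∈ {2}. (2, 2): f_x = 0, f = 0 — SINGULAR.
  x = 3: f_y(3, y) = -3*y**2 + 10*y - 7; vanishes at y ∈ {1}. (3, 1): f_x = -1 ≠ 0.
  x = 4: f_y(4, y) = -3*y**2 + 6*y + 4; no integer root y with |y| ≤ 4.
Only singular point on the grid: (2, 2).
Classify: substitute x = 2 + u, y = 2 + v and expand: f = u**3 + u**2*v - 2*u*v**2 - v**3 + v**2.
No constant or linear terms (consistent with a singular point). Quadratic part: v**2. Cubic part: u**3 + u**2*v - 2*u*v**2 - v**3.
The quadratic part v**2 is a perfect square, so there is a single (double) tangent line v = 0, i.e. y = 2. Restricting the cubic part to that line (v = 0) leaves u**3 ≠ 0, so f is not divisible by v and the branch is v² ≈ -u**3 to lowest order — this is a cusp.
Classification: cusp.


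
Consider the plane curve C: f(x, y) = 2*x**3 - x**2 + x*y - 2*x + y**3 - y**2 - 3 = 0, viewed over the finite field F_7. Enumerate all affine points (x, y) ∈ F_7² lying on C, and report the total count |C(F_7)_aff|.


Affine F_7-points: {(1, 6), (2, 1), (3, 3), (4, 1), (5, 1), (5, 3), (5, 4), (6, 5)}; count = 8.

For each of the 49 pairs (x, y) ∈ F_7², evaluate f(x, y) mod 7. Record the zeros.
  x = 0: [0↦4, 1↦4, 2↦1, 3↦1, 4↦3, 5↦6, 6↦2]  zeros at y ∈ ∅
  x = 1: [0↦3, 1↦4, 2↦2, 3↦3, 4↦6, 5↦3, 6↦0]  zeros at y ∈ {6}
  x = 2: [0↦5, 1↦0, 2↦6, 3↦1, 4↦5, 5↦3, 6↦1]  zeros at y ∈ {1}
  x = 3: [0↦1, 1↦4, 2↦4, 3↦0, 4↦5, 5↦4, 6↦3]  zeros at y ∈ {3}
  x = 4: [0↦3, 1↦0, 2↦1, 3↦5, 4↦4, 5↦4, 6↦4]  zeros at y ∈ {1}
  x = 5: [0↦2, 1↦0, 2↦2, 3↦0, 4↦0, 5↦1, 6↦2]  zeros at y ∈ {1, 3, 4}
  x = 6: [0↦3, 1↦2, 2↦5, 3↦4, 4↦5, 5↦0, 6↦2]  zeros at y ∈ {5}
Collecting zeros: affine points = {(1, 6), (2, 1), (3, 3), (4, 1), (5, 1), (5, 3), (5, 4), (6, 5)}.
Total count |C(F_7)_aff| = 8.


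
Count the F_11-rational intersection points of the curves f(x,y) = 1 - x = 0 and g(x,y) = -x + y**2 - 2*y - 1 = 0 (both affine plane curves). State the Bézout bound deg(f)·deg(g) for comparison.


Common zeros: {(1, 6), (1, 7)}; count = 2; Bézout bound = 2.

deg(f) = 1, deg(g) = 2, so Bézout bound = 2.
Scan x ∈ F_11. For each x, list the y ∈ F_11 with f(x, y) ≡ 0 and those with g(x, y) ≡ 0 (mod 11); the common zeros in that column are the intersection.
  x = 0: f ≡ 0 at y ∈ ∅; g ≡ 0 at y ∈ ∅; common: ∅.
  x = 1: f ≡ 0 at y ∈ {0, 1, 2, 3, 4, 5, 6, 7, 8, 9, 10}; g ≡ 0 at y ∈ {6, 7}; common: {6, 7}.
  x = 2: f ≡ 0 at y ∈ ∅; g ≡ 0 at y ∈ {3, 10}; common: ∅.
  x = 3: f ≡ 0 at y ∈ ∅; g ≡ 0 at y ∈ {5, 8}; common: ∅.
  x = 4: f ≡ 0 at y ∈ ∅; g ≡ 0 at y ∈ ∅; common: ∅.
  x = 5: f ≡ 0 at y ∈ ∅; g ≡ 0 at y ∈ ∅; common: ∅.
  x = 6: f ≡ 0 at y ∈ ∅; g ≡ 0 at y ∈ ∅; common: ∅.
  x = 7: f ≡ 0 at y ∈ ∅; g ≡ 0 at y ∈ {4, 9}; common: ∅.
  x = 8: f ≡ 0 at y ∈ ∅; g ≡ 0 at y ∈ ∅; common: ∅.
  x = 9: f ≡ 0 at y ∈ ∅; g ≡ 0 at y ∈ {1}; common: ∅.
  x = 10: f ≡ 0 at y ∈ ∅; g ≡ 0 at y ∈ {0, 2}; common: ∅.
Collecting: common zeros = {(1, 6), (1, 7)}, so the count is 2.
Comparison with the Bézout bound: 2 ≤ 2 = deg(f)·deg(g), as expected for curves with no common component (the bound is attained).


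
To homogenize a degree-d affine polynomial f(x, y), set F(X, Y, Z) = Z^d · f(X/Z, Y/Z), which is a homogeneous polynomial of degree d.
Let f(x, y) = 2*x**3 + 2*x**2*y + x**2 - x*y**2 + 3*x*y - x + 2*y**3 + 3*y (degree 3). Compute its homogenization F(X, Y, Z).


F(X, Y, Z) = 2*X**3 + 2*X**2*Y + X**2*Z - X*Y**2 + 3*X*Y*Z - X*Z**2 + 2*Y**3 + 3*Y*Z**2

deg(f) = 3.
Substitute x = X/Z, y = Y/Z into f, then multiply by Z^3.
  monomial 2·x^3·y^0 ↦ 2·X^3·Y^0·Z^0.
  monomial 2·x^2·y^1 ↦ 2·X^2·Y^1·Z^0.
  monomial 1·x^2·y^0 ↦ 1·X^2·Y^0·Z^1.
  monomial -1·x^1·y^2 ↦ -1·X^1·Y^2·Z^0.
  monomial 3·x^1·y^1 ↦ 3·X^1·Y^1·Z^1.
  monomial -1·x^1·y^0 ↦ -1·X^1·Y^0·Z^2.
  monomial 2·x^0·y^3 ↦ 2·X^0·Y^3·Z^0.
  monomial 3·x^0·y^1 ↦ 3·X^0·Y^1·Z^2.
Collecting: F(X, Y, Z) = 2*X**3 + 2*X**2*Y + X**2*Z - X*Y**2 + 3*X*Y*Z - X*Z**2 + 2*Y**3 + 3*Y*Z**2.


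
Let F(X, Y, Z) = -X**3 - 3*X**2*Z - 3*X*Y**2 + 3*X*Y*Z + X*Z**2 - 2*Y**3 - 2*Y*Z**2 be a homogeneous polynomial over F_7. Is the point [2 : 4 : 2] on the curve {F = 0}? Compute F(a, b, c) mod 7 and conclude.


F(2,4,2) ≡ 6 (mod 7); P is NOT on the curve.

Evaluate F(2, 4, 2) term-by-term (mod 7).
  -X**3 ↦ -1·8·1·1 = -8
  -3*X**2*Z ↦ -3·4·1·2 = -24
  -3*X*Y**2 ↦ -3·2·16·1 = -96
  3*X*Y*Z ↦ 3·2·4·2 = 48
  X*Z**2 ↦ 1·2·1·4 = 8
  -2*Y**3 ↦ -2·1·64·1 = -128
  -2*Y*Z**2 ↦ -2·1·4·4 = -32
Sum: F(2, 4, 2) = (-8) + (-24) + (-96) + (48) + (8) + (-128) + (-32) = -232.
Reducing mod 7: -232 ≡ 6 (mod 7).
Since F(a, b, c) ≡ 6 ≠ 0 (mod 7), P does NOT lie on the curve.


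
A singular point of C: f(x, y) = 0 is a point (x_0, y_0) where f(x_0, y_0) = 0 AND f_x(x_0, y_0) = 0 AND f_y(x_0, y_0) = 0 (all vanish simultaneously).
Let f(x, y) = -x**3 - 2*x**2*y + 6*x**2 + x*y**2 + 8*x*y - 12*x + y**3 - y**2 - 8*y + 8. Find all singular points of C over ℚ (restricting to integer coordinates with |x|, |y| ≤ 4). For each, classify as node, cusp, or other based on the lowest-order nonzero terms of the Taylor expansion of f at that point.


Singular points: {(2, 0)}; classification: cusp.

Compute partial derivatives:
  f_x = -3*x**2 - 4*x*y + 12*x + y**2 + 8*y - 12.
  f_y = -2*x**2 + 2*x*y + 8*x + 3*y**2 - 2*y - 8.
Scan x_0 ∈ {−4, ..., 4}. For each x_0, f_y(x_0, y) is a polynomial in y; find its integer roots y ∈ {−4, ..., 4}, then test f_x and f at those candidates.
  x = -4: f_y(-4, y) = 3*y**2 - 10*y - 72; no integer root y with |y| ≤ 4.
  x = -3: f_y(-3, y) = 3*y**2 - 8*y - 50; no integer root y with |y| ≤ 4.
  x = -2: f_y(-2, y) = 3*y**2 - 6*y - 32; no integer root y with |y| ≤ 4.
  x = -1: f_y(-1, y) = 3*y**2 - 4*y - 18; no integer root y with |y| ≤ 4.
  x = 0: f_y(0, y) = 3*y**2 - 2*y - 8; vanishes at y ∈ {2}. (0, 2): f_x = 8 ≠ 0.
  x = 1: f_y(1, y) = 3*y**2 - 2; no integer root y with |y| ≤ 4.
  x = 2: f_y(2, y) = 3*y**2 + 2*y; vanishes at y ∈ {0}. (2, 0): f_x = 0, f = 0 — SINGULAR.
  x = 3: f_y(3, y) = 3*y**2 + 4*y - 2; no integer root y with |y| ≤ 4.
  x = 4: f_y(4, y) = 3*y**2 + 6*y - 8; no integer root y with |y| ≤ 4.
Only singular point on the grid: (2, 0).
Classify: substitute x = 2 + u, y = 0 + v and expand: f = -u**3 - 2*u**2*v + u*v**2 + v**3 + v**2.
No constant or linear terms (consistent with a singular point). Quadratic part: v**2. Cubic part: -u**3 - 2*u**2*v + u*v**2 + v**3.
The quadratic part v**2 is a perfect square, so there is a single (double) tangent line v = 0, i.e. y = 0. Restricting the cubic part to that line (v = 0) leaves -u**3 ≠ 0, so f is not divisible by v and the branch is v² ≈ u**3 to lowest order — this is a cusp.
Classification: cusp.


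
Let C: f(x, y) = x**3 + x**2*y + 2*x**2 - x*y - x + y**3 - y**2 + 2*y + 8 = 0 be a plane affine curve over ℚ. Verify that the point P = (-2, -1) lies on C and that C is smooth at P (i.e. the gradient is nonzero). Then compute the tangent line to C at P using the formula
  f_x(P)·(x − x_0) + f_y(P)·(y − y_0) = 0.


Tangent line at P: 8*x + 13*y + 29 = 0.

Step 1: f(-2, -1) = 0, so P lies on C.
Step 2: partial derivatives
  f_x(x, y) = 3*x**2 + 2*x*y + 4*x - y - 1, f_y(x, y) = x**2 - x + 3*y**2 - 2*y + 2.
  f_x(P) = 8, f_y(P) = 13 (gradient nonzero, so P is smooth).
Step 3: tangent line at P: 8·(x − -2) + 13·(y − -1) = 0.
Expanding: 8*x + 13*y + 29 = 0.


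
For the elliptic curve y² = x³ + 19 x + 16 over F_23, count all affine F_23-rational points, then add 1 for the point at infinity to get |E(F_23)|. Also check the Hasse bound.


Affine points = {(0, 4), (0, 19), (1, 6), (1, 17), (2, 4), (2, 19), (3, 10), (3, 13), (4, 8), (4, 15), (5, 11), (5, 12), (6, 1), (6, 22), (7, 3), (7, 20), (8, 6), (8, 17), (14, 6), (14, 17), (16, 0), (17, 10), (17, 13), (18, 7), (18, 16), (20, 1), (20, 22), (21, 4), (21, 19)}; affine count = 29; |E(F_23)| = 30.

Discriminant check: Δ ∝ 4a³ + 27b² = 4·19³ + 27·16² = 4·6859 + 27·256 ≡ 9 (mod 23). Nonzero ⇒ E is nonsingular.
For each x ∈ F_23, compute rhs = x³ + 19·x + 16 mod 23, then count y ∈ F_23 with y² ≡ rhs.
  x = 0: rhs = 16, matching y values: 4, 19 (2 points).
  x = 1: rhs = 13, matching y values: 6, 17 (2 points).
  x = 2: rhs = 16, matching y values: 4, 19 (2 points).
  x = 3: rhs = 8, matching y values: 10, 13 (2 points).
  x = 4: rhs = 18, matching y values: 8, 15 (2 points).
  x = 5: rhs = 6, matching y values: 11, 12 (2 points).
  x = 6: rhs = 1, matching y values: 1, 22 (2 points).
  x = 7: rhs = 9, matching y values: 3, 20 (2 points).
  x = 8: rhs = 13, matching y values: 6, 17 (2 points).
  x = 9: rhs = 19, matching y values: none (0 points).
  x = 10: rhs = 10, matching y values: none (0 points).
  x = 11: rhs = 15, matching y values: none (0 points).
  x = 12: rhs = 17, matching y values: none (0 points).
  x = 13: rhs = 22, matching y values: none (0 points).
  x = 14: rhs = 13, matching y values: 6, 17 (2 points).
  x = 15: rhs = 19, matching y values: none (0 points).
  x = 16: rhs = 0, matching y values: 0 (1 points).
  x = 17: rhs = 8, matching y values: 10, 13 (2 points).
  x = 18: rhs = 3, matching y values: 7, 16 (2 points).
  x = 19: rhs = 14, matching y values: none (0 points).
  x = 20: rhs = 1, matching y values: 1, 22 (2 points).
  x = 21: rhs = 16, matching y values: 4, 19 (2 points).
  x = 22: rhs = 19, matching y values: none (0 points).
Total affine count: 29.
Full point count |E(F_23)| = 29 + 1 = 30.
Hasse bound: |30 − (23+1)| = |6| = 6 ≤ 2√23 ≈ 9.5917 ✓.


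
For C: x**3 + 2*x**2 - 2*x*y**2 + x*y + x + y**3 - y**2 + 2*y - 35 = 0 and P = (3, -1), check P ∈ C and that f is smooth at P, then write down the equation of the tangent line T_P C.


Tangent line at P: 37*x + 22*y - 89 = 0.

Step 1: f(3, -1) = 0, so P lies on C.
Step 2: partial derivatives
  f_x(x, y) = 3*x**2 + 4*x - 2*y**2 + y + 1, f_y(x, y) = -4*x*y + x + 3*y**2 - 2*y + 2.
  f_x(P) = 37, f_y(P) = 22 (gradient nonzero, so P is smooth).
Step 3: tangent line at P: 37·(x − 3) + 22·(y − -1) = 0.
Expanding: 37*x + 22*y - 89 = 0.


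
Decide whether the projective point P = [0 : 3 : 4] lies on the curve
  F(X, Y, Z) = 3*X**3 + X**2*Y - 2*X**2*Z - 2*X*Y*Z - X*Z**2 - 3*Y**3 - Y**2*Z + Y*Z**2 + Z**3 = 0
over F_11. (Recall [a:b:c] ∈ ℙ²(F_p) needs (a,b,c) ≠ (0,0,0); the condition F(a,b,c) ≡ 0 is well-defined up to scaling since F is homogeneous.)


F(0,3,4) ≡ 6 (mod 11); P is NOT on the curve.

Evaluate F(0, 3, 4) term-by-term (mod 11).
  3*X**3 ↦ 3·0·1·1 = 0
  X**2*Y ↦ 1·0·3·1 = 0
  -2*X**2*Z ↦ -2·0·1·4 = 0
  -2*X*Y*Z ↦ -2·0·3·4 = 0
  -X*Z**2 ↦ -1·0·1·16 = 0
  -3*Y**3 ↦ -3·1·27·1 = -81
  -Y**2*Z ↦ -1·1·9·4 = -36
  Y*Z**2 ↦ 1·1·3·16 = 48
  Z**3 ↦ 1·1·1·64 = 64
Sum: F(0, 3, 4) = (0) + (0) + (0) + (0) + (0) + (-81) + (-36) + (48) + (64) = -5.
Reducing mod 11: -5 ≡ 6 (mod 11).
Since F(a, b, c) ≡ 6 ≠ 0 (mod 11), P does NOT lie on the curve.


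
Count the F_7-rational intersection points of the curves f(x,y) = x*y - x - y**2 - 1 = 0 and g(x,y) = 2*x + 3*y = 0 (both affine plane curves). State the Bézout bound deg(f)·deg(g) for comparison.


Common zeros: {(1, 4), (3, 5)}; count = 2; Bézout bound = 2.

deg(f) = 2, deg(g) = 1, so Bézout bound = 2.
Scan x ∈ F_7. For each x, list the y ∈ F_7 with f(x, y) ≡ 0 and those with g(x, y) ≡ 0 (mod 7); the common zeros in that column are the intersection.
  x = 0: f ≡ 0 at y ∈ ∅; g ≡ 0 at y ∈ {0}; common: ∅.
  x = 1: f ≡ 0 at y ∈ {4}; g ≡ 0 at y ∈ {4}; common: {4}.
  x = 2: f ≡ 0 at y ∈ ∅; g ≡ 0 at y ∈ {1}; common: ∅.
  x = 3: f ≡ 0 at y ∈ {5}; g ≡ 0 at y ∈ {5}; common: {5}.
  x = 4: f ≡ 0 at y ∈ ∅; g ≡ 0 at y ∈ {2}; common: ∅.
  x = 5: f ≡ 0 at y ∈ {2, 3}; g ≡ 0 at y ∈ {6}; common: ∅.
  x = 6: f ≡ 0 at y ∈ {0, 6}; g ≡ 0 at y ∈ {3}; common: ∅.
Collecting: common zeros = {(1, 4), (3, 5)}, so the count is 2.
Comparison with the Bézout bound: 2 ≤ 2 = deg(f)·deg(g), as expected for curves with no common component (the bound is attained).


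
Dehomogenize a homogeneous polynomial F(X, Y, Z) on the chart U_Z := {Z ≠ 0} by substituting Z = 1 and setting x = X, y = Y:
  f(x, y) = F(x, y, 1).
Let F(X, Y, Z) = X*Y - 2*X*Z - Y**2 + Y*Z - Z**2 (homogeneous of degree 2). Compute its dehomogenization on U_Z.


f(x, y) = x*y - 2*x - y**2 + y - 1

On U_Z we set Z = 1. Each monomial c·X^i·Y^j·Z^k in F becomes c·x^i·y^j·1^k = c·x^i·y^j.
Substituting Z = 1: F(X, Y, 1) = x*y - 2*x - y**2 + y - 1.
Note: deg(f) ≤ deg(F) = 2; strict inequality happens when F is divisible by Z (lost terms).


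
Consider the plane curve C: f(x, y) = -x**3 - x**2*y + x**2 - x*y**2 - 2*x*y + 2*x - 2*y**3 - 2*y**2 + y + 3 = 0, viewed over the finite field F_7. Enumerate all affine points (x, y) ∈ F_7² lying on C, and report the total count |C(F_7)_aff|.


Affine F_7-points: {(0, 1), (2, 4), (3, 4), (6, 4)}; count = 4.

For each of the 49 pairs (x, y) ∈ F_7², evaluate f(x, y) mod 7. Record the zeros.
  x = 0: [0↦3, 1↦0, 2↦2, 3↦4, 4↦1, 5↦2, 6↦2]  zeros at y ∈ {1}
  x = 1: [0↦5, 1↦5, 2↦1, 3↦2, 4↦3, 5↦6, 6↦6]  zeros at y ∈ ∅
  x = 2: [0↦3, 1↦4, 2↦6, 3↦4, 4↦0, 5↦3, 6↦1]  zeros at y ∈ {4}
  x = 3: [0↦5, 1↦5, 2↦4, 3↦4, 4↦0, 5↦1, 6↦2]  zeros at y ∈ {4}
  x = 4: [0↦5, 1↦2, 2↦3, 3↦3, 4↦4, 5↦1, 6↦3]  zeros at y ∈ ∅
  x = 5: [0↦4, 1↦3, 2↦4, 3↦2, 4↦6, 5↦4, 6↦5]  zeros at y ∈ ∅
  x = 6: [0↦3, 1↦2, 2↦1, 3↦2, 4↦0, 5↦4, 6↦2]  zeros at y ∈ {4}
Collecting zeros: affine points = {(0, 1), (2, 4), (3, 4), (6, 4)}.
Total count |C(F_7)_aff| = 4.


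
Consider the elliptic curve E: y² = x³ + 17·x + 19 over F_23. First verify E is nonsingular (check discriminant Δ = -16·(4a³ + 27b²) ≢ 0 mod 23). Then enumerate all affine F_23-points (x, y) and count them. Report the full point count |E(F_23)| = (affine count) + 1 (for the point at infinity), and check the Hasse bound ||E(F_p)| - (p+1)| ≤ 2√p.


Affine points = {(4, 6), (4, 17), (8, 0), (9, 2), (9, 21), (10, 4), (10, 19), (17, 0), (18, 4), (18, 19), (19, 5), (19, 18), (21, 0), (22, 1), (22, 22)}; affine count = 15; |E(F_23)| = 16.

Discriminant check: Δ ∝ 4a³ + 27b² = 4·17³ + 27·19² = 4·4913 + 27·361 ≡ 5 (mod 23). Nonzero ⇒ E is nonsingular.
For each x ∈ F_23, compute rhs = x³ + 17·x + 19 mod 23, then count y ∈ F_23 with y² ≡ rhs.
  x = 0: rhs = 19, matching y values: none (0 points).
  x = 1: rhs = 14, matching y values: none (0 points).
  x = 2: rhs = 15, matching y values: none (0 points).
  x = 3: rhs = 5, matching y values: none (0 points).
  x = 4: rhs = 13, matching y values: 6, 17 (2 points).
  x = 5: rhs = 22, matching y values: none (0 points).
  x = 6: rhs = 15, matching y values: none (0 points).
  x = 7: rhs = 21, matching y values: none (0 points).
  x = 8: rhs = 0, matching y values: 0 (1 points).
  x = 9: rhs = 4, matching y values: 2, 21 (2 points).
  x = 10: rhs = 16, matching y values: 4, 19 (2 points).
  x = 11: rhs = 19, matching y values: none (0 points).
  x = 12: rhs = 19, matching y values: none (0 points).
  x = 13: rhs = 22, matching y values: none (0 points).
  x = 14: rhs = 11, matching y values: none (0 points).
  x = 15: rhs = 15, matching y values: none (0 points).
  x = 16: rhs = 17, matching y values: none (0 points).
  x = 17: rhs = 0, matching y values: 0 (1 points).
  x = 18: rhs = 16, matching y values: 4, 19 (2 points).
  x = 19: rhs = 2, matching y values: 5, 18 (2 points).
  x = 20: rhs = 10, matching y values: none (0 points).
  x = 21: rhs = 0, matching y values: 0 (1 points).
  x = 22: rhs = 1, matching y values: 1, 22 (2 points).
Total affine count: 15.
Full point count |E(F_23)| = 15 + 1 = 16.
Hasse bound: |16 − (23+1)| = |-8| = 8 ≤ 2√23 ≈ 9.5917 ✓.


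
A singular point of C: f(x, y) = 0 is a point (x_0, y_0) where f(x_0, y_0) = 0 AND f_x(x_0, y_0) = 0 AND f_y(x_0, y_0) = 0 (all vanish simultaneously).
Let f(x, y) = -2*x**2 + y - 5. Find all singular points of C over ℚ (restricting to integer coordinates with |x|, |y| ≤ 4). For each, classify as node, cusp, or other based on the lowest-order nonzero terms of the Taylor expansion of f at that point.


No singular points in the scanned grid; C is smooth there.

Compute partial derivatives:
  f_x = -4*x.
  f_y = 1.
f_y = 1 is a nonzero constant, so f_y never vanishes: no point (x, y) can satisfy f = f_x = f_y = 0. In particular no (x, y) ∈ {−4, ..., 4}² is singular; the curve is smooth.


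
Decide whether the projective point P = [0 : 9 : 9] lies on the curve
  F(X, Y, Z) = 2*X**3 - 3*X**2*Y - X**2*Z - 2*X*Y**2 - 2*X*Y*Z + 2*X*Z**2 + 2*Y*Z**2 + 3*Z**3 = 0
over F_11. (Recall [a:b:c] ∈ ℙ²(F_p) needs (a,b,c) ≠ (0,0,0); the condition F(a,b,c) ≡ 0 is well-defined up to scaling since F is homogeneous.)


F(0,9,9) ≡ 4 (mod 11); P is NOT on the curve.

Evaluate F(0, 9, 9) term-by-term (mod 11).
  2*X**3 ↦ 2·0·1·1 = 0
  -3*X**2*Y ↦ -3·0·9·1 = 0
  -X**2*Z ↦ -1·0·1·9 = 0
  -2*X*Y**2 ↦ -2·0·81·1 = 0
  -2*X*Y*Z ↦ -2·0·9·9 = 0
  2*X*Z**2 ↦ 2·0·1·81 = 0
  2*Y*Z**2 ↦ 2·1·9·81 = 1458
  3*Z**3 ↦ 3·1·1·729 = 2187
Sum: F(0, 9, 9) = (0) + (0) + (0) + (0) + (0) + (0) + (1458) + (2187) = 3645.
Reducing mod 11: 3645 ≡ 4 (mod 11).
Since F(a, b, c) ≡ 4 ≠ 0 (mod 11), P does NOT lie on the curve.


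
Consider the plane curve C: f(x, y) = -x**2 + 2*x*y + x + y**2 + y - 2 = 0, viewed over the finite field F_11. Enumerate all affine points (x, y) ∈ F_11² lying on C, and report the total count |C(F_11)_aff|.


Affine F_11-points: {(0, 1), (0, 9), (3, 1), (3, 3), (4, 3), (4, 10), (5, 0), (6, 10), (7, 0), (7, 7), (8, 7), (8, 9)}; count = 12.

For each of the 121 pairs (x, y) ∈ F_11², evaluate f(x, y) mod 11. Record the zeros.
  x = 0: [0↦9, 1↦0, 2↦4, 3↦10, 4↦7, 5↦6, 6↦7, 7↦10, 8↦4, 9↦0, 10↦9]  zeros at y ∈ {1, 9}
  x = 1: [0↦9, 1↦2, 2↦8, 3↦5, 4↦4, 5↦5, 6↦8, 7↦2, 8↦9, 9↦7, 10↦7]  zeros at y ∈ ∅
  x = 2: [0↦7, 1↦2, 2↦10, 3↦9, 4↦10, 5↦2, 6↦7, 7↦3, 8↦1, 9↦1, 10↦3]  zeros at y ∈ ∅
  x = 3: [0↦3, 1↦0, 2↦10, 3↦0, 4↦3, 5↦8, 6↦4, 7↦2, 8↦2, 9↦4, 10↦8]  zeros at y ∈ {1, 3}
  x = 4: [0↦8, 1↦7, 2↦8, 3↦0, 4↦5, 5↦1, 6↦10, 7↦10, 8↦1, 9↦5, 10↦0]  zeros at y ∈ {3, 10}
  x = 5: [0↦0, 1↦1, 2↦4, 3↦9, 4↦5, 5↦3, 6↦3, 7↦5, 8↦9, 9↦4, 10↦1]  zeros at y ∈ {0}
  x = 6: [0↦1, 1↦4, 2↦9, 3↦5, 4↦3, 5↦3, 6↦5, 7↦9, 8↦4, 9↦1, 10↦0]  zeros at y ∈ {10}
  x = 7: [0↦0, 1↦5, 2↦1, 3↦10, 4↦10, 5↦1, 6↦5, 7↦0, 8↦8, 9↦7, 10↦8]  zeros at y ∈ {0, 7}
  x = 8: [0↦8, 1↦4, 2↦2, 3↦2, 4↦4, 5↦8, 6↦3, 7↦0, 8↦10, 9↦0, 10↦3]  zeros at y ∈ {7, 9}
  x = 9: [0↦3, 1↦1, 2↦1, 3↦3, 4↦7, 5↦2, 6↦10, 7↦9, 8↦10, 9↦2, 10↦7]  zeros at y ∈ ∅
  x = 10: [0↦7, 1↦7, 2↦9, 3↦2, 4↦8, 5↦5, 6↦4, 7↦5, 8↦8, 9↦2, 10↦9]  zeros at y ∈ ∅
Collecting zeros: affine points = {(0, 1), (0, 9), (3, 1), (3, 3), (4, 3), (4, 10), (5, 0), (6, 10), (7, 0), (7, 7), (8, 7), (8, 9)}.
Total count |C(F_11)_aff| = 12.


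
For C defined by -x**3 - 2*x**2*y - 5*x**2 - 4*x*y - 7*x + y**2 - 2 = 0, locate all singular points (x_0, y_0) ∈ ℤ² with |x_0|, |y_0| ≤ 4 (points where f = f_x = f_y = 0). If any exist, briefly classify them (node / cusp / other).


Singular points: {(-1, -1)}; classification: cusp.

Compute partial derivatives:
  f_x = -3*x**2 - 4*x*y - 10*x - 4*y - 7.
  f_y = -2*x**2 - 4*x + 2*y.
Scan x_0 ∈ {−4, ..., 4}. For each x_0, f_y(x_0, y) is a polynomial in y; find its integer roots y ∈ {−4, ..., 4}, then test f_x and f at those candidates.
  x = -4: f_y(-4, y) = 2*y - 16; no integer root y with |y| ≤ 4.
  x = -3: f_y(-3, y) = 2*y - 6; vanishes at y ∈ {3}. (-3, 3): f_x = 20 ≠ 0.
  x = -2: f_y(-2, y) = 2*y; vanishes at y ∈ {0}. (-2, 0): f_x = 1 ≠ 0.
  x = -1: f_y(-1, y) = 2*y + 2; vanishes at y ∈ {-1}. (-1, -1): f_x = 0, f = 0 — SINGULAR.
  x = 0: f_y(0, y) = 2*y; vanishes at y ∈ {0}. (0, 0): f_x = -7 ≠ 0.
  x = 1: f_y(1, y) = 2*y - 6; vanishes at y ∈ {3}. (1, 3): f_x = -44 ≠ 0.
  x = 2: f_y(2, y) = 2*y - 16; no integer root y with |y| ≤ 4.
  x = 3: f_y(3, y) = 2*y - 30; no integer root y with |y| ≤ 4.
  x = 4: f_y(4, y) = 2*y - 48; no integer root y with |y| ≤ 4.
Only singular point on the grid: (-1, -1).
Classify: substitute x = -1 + u, y = -1 + v and expand: f = -u**3 - 2*u**2*v + v**2.
No constant or linear terms (consistent with a singular point). Quadratic part: v**2. Cubic part: -u**3 - 2*u**2*v.
The quadratic part v**2 is a perfect square, so there is a single (double) tangent line v = 0, i.e. y = -1. Restricting the cubic part to that line (v = 0) leaves -u**3 ≠ 0, so f is not divisible by v and the branch is v² ≈ u**3 to lowest order — this is a cusp.
Classification: cusp.


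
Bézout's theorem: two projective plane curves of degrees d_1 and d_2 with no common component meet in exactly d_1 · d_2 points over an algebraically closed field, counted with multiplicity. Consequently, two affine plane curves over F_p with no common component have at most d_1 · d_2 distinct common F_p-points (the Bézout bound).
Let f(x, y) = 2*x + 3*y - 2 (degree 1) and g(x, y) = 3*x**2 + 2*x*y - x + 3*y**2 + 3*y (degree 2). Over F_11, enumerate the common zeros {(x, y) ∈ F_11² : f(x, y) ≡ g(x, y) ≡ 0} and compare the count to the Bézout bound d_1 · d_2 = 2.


Common zeros: ∅; count = 0; Bézout bound = 2.

deg(f) = 1, deg(g) = 2, so Bézout bound = 2.
Scan x ∈ F_11. For each x, list the y ∈ F_11 with f(x, y) ≡ 0 and those with g(x, y) ≡ 0 (mod 11); the common zeros in that column are the intersection.
  x = 0: f ≡ 0 at y ∈ {8}; g ≡ 0 at y ∈ {0, 10}; common: ∅.
  x = 1: f ≡ 0 at y ∈ {0}; g ≡ 0 at y ∈ {3, 10}; common: ∅.
  x = 2: f ≡ 0 at y ∈ {3}; g ≡ 0 at y ∈ ∅; common: ∅.
  x = 3: f ≡ 0 at y ∈ {6}; g ≡ 0 at y ∈ ∅; common: ∅.
  x = 4: f ≡ 0 at y ∈ {9}; g ≡ 0 at y ∈ {0}; common: ∅.
  x = 5: f ≡ 0 at y ∈ {1}; g ≡ 0 at y ∈ {7}; common: ∅.
  x = 6: f ≡ 0 at y ∈ {4}; g ≡ 0 at y ∈ ∅; common: ∅.
  x = 7: f ≡ 0 at y ∈ {7}; g ≡ 0 at y ∈ ∅; common: ∅.
  x = 8: f ≡ 0 at y ∈ {10}; g ≡ 0 at y ∈ {4, 8}; common: ∅.
  x = 9: f ≡ 0 at y ∈ {2}; g ≡ 0 at y ∈ {7, 8}; common: ∅.
  x = 10: f ≡ 0 at y ∈ {5}; g ≡ 0 at y ∈ ∅; common: ∅.
Collecting: common zeros = ∅, so the count is 0.
Comparison with the Bézout bound: 0 ≤ 2 = deg(f)·deg(g), as expected for curves with no common component (the affine F_11-count falls short of the bound because intersections may lie at infinity, over extension fields, or carry multiplicity).


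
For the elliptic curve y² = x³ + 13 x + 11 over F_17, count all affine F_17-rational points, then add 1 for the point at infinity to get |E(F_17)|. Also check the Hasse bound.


Affine points = {(1, 5), (1, 12), (3, 3), (3, 14), (4, 5), (4, 12), (6, 4), (6, 13), (8, 7), (8, 10), (10, 6), (10, 11), (12, 5), (12, 12), (14, 8), (14, 9)}; affine count = 16; |E(F_17)| = 17.

Discriminant check: Δ ∝ 4a³ + 27b² = 4·13³ + 27·11² = 4·2197 + 27·121 ≡ 2 (mod 17). Nonzero ⇒ E is nonsingular.
For each x ∈ F_17, compute rhs = x³ + 13·x + 11 mod 17, then count y ∈ F_17 with y² ≡ rhs.
  x = 0: rhs = 11, matching y values: none (0 points).
  x = 1: rhs = 8, matching y values: 5, 12 (2 points).
  x = 2: rhs = 11, matching y values: none (0 points).
  x = 3: rhs = 9, matching y values: 3, 14 (2 points).
  x = 4: rhs = 8, matching y values: 5, 12 (2 points).
  x = 5: rhs = 14, matching y values: none (0 points).
  x = 6: rhs = 16, matching y values: 4, 13 (2 points).
  x = 7: rhs = 3, matching y values: none (0 points).
  x = 8: rhs = 15, matching y values: 7, 10 (2 points).
  x = 9: rhs = 7, matching y values: none (0 points).
  x = 10: rhs = 2, matching y values: 6, 11 (2 points).
  x = 11: rhs = 6, matching y values: none (0 points).
  x = 12: rhs = 8, matching y values: 5, 12 (2 points).
  x = 13: rhs = 14, matching y values: none (0 points).
  x = 14: rhs = 13, matching y values: 8, 9 (2 points).
  x = 15: rhs = 11, matching y values: none (0 points).
  x = 16: rhs = 14, matching y values: none (0 points).
Total affine count: 16.
Full point count |E(F_17)| = 16 + 1 = 17.
Hasse bound: |17 − (17+1)| = |-1| = 1 ≤ 2√17 ≈ 8.2462 ✓.


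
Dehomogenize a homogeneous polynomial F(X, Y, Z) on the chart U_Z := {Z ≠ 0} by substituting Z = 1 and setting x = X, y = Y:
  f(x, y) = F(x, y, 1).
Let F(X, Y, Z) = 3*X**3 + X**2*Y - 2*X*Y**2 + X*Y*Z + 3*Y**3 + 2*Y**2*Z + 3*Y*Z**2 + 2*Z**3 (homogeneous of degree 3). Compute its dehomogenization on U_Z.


f(x, y) = 3*x**3 + x**2*y - 2*x*y**2 + x*y + 3*y**3 + 2*y**2 + 3*y + 2

On U_Z we set Z = 1. Each monomial c·X^i·Y^j·Z^k in F becomes c·x^i·y^j·1^k = c·x^i·y^j.
Substituting Z = 1: F(X, Y, 1) = 3*x**3 + x**2*y - 2*x*y**2 + x*y + 3*y**3 + 2*y**2 + 3*y + 2.
Note: deg(f) ≤ deg(F) = 3; strict inequality happens when F is divisible by Z (lost terms).


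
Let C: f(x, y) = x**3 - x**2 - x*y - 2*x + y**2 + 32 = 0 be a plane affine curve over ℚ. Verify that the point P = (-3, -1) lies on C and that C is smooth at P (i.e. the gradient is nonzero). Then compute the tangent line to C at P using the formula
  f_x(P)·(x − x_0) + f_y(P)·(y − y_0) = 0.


Tangent line at P: 32*x + y + 97 = 0.

Step 1: f(-3, -1) = 0, so P lies on C.
Step 2: partial derivatives
  f_x(x, y) = 3*x**2 - 2*x - y - 2, f_y(x, y) = -x + 2*y.
  f_x(P) = 32, f_y(P) = 1 (gradient nonzero, so P is smooth).
Step 3: tangent line at P: 32·(x − -3) + 1·(y − -1) = 0.
Expanding: 32*x + y + 97 = 0.


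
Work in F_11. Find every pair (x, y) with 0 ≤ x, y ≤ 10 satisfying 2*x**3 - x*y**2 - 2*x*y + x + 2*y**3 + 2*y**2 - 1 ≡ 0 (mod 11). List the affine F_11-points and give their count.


Affine F_11-points: {(3, 8), (4, 3), (6, 9), (7, 2), (8, 9), (9, 7)}; count = 6.

For each of the 121 pairs (x, y) ∈ F_11², evaluate f(x, y) mod 11. Record the zeros.
  x = 0: [0↦10, 1↦3, 2↦1, 3↦5, 4↦5, 5↦2, 6↦8, 7↦2, 8↦7, 9↦2, 10↦10]  zeros at y ∈ ∅
  x = 1: [0↦2, 1↦3, 2↦7, 3↦4, 4↦6, 5↦3, 6↦7, 7↦8, 8↦7, 9↦5, 10↦3]  zeros at y ∈ ∅
  x = 2: [0↦6, 1↦4, 2↦3, 3↦4, 4↦8, 5↦5, 6↦7, 7↦4, 8↦8, 9↦9, 10↦8]  zeros at y ∈ ∅
  x = 3: [0↦1, 1↦7, 2↦1, 3↦6, 4↦1, 5↦9, 6↦9, 7↦2, 8↦0, 9↦4, 10↦4]  zeros at y ∈ {8}
  x = 4: [0↦10, 1↦2, 2↦2, 3↦0, 4↦8, 5↦5, 6↦3, 7↦3, 8↦6, 9↦2, 10↦3]  zeros at y ∈ {3}
  x = 5: [0↦1, 1↦1, 2↦7, 3↦9, 4↦8, 5↦5, 6↦1, 7↦8, 8↦5, 9↦4, 10↦6]  zeros at y ∈ ∅
  x = 6: [0↦8, 1↦5, 2↦6, 3↦1, 4↦2, 5↦10, 6↦4, 7↦7, 8↦9, 9↦0, 10↦3]  zeros at y ∈ {9}
  x = 7: [0↦10, 1↦4, 2↦0, 3↦10, 4↦2, 5↦10, 6↦2, 7↦1, 8↦8, 9↦2, 10↦6]  zeros at y ∈ {2}
  x = 8: [0↦8, 1↦10, 2↦1, 3↦4, 4↦9, 5↦6, 6↦7, 7↦2, 8↦3, 9↦0, 10↦5]  zeros at y ∈ {9}
  x = 9: [0↦3, 1↦2, 2↦10, 3↦6, 4↦2, 5↦10, 6↦9, 7↦0, 8↦6, 9↦6, 10↦1]  zeros at y ∈ {7}
  x = 10: [0↦7, 1↦3, 2↦6, 3↦6, 4↦4, 5↦1, 6↦9, 7↦7, 8↦7, 9↦10, 10↦6]  zeros at y ∈ ∅
Collecting zeros: affine points = {(3, 8), (4, 3), (6, 9), (7, 2), (8, 9), (9, 7)}.
Total count |C(F_11)_aff| = 6.


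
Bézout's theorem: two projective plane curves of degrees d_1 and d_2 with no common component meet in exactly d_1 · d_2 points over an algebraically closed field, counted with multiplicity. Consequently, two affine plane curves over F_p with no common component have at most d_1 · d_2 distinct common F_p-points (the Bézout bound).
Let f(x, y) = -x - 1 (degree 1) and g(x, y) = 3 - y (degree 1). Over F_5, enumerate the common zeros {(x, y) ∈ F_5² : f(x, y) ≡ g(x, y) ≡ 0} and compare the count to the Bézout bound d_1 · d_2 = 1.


Common zeros: {(4, 3)}; count = 1; Bézout bound = 1.

deg(f) = 1, deg(g) = 1, so Bézout bound = 1.
Scan x ∈ F_5. For each x, list the y ∈ F_5 with f(x, y) ≡ 0 and those with g(x, y) ≡ 0 (mod 5); the common zeros in that column are the intersection.
  x = 0: f ≡ 0 at y ∈ ∅; g ≡ 0 at y ∈ {3}; common: ∅.
  x = 1: f ≡ 0 at y ∈ ∅; g ≡ 0 at y ∈ {3}; common: ∅.
  x = 2: f ≡ 0 at y ∈ ∅; g ≡ 0 at y ∈ {3}; common: ∅.
  x = 3: f ≡ 0 at y ∈ ∅; g ≡ 0 at y ∈ {3}; common: ∅.
  x = 4: f ≡ 0 at y ∈ {0, 1, 2, 3, 4}; g ≡ 0 at y ∈ {3}; common: {3}.
Collecting: common zeros = {(4, 3)}, so the count is 1.
Comparison with the Bézout bound: 1 ≤ 1 = deg(f)·deg(g), as expected for curves with no common component (the bound is attained).


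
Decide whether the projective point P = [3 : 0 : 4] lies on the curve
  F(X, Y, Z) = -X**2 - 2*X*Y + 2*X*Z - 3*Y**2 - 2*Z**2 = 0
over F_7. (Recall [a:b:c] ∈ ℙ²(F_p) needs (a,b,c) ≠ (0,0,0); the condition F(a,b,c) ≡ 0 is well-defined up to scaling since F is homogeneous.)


F(3,0,4) ≡ 4 (mod 7); P is NOT on the curve.

Evaluate F(3, 0, 4) term-by-term (mod 7).
  -X**2 ↦ -1·9·1·1 = -9
  -2*X*Y ↦ -2·3·0·1 = 0
  2*X*Z ↦ 2·3·1·4 = 24
  -3*Y**2 ↦ -3·1·0·1 = 0
  -2*Z**2 ↦ -2·1·1·16 = -32
Sum: F(3, 0, 4) = (-9) + (0) + (24) + (0) + (-32) = -17.
Reducing mod 7: -17 ≡ 4 (mod 7).
Since F(a, b, c) ≡ 4 ≠ 0 (mod 7), P does NOT lie on the curve.


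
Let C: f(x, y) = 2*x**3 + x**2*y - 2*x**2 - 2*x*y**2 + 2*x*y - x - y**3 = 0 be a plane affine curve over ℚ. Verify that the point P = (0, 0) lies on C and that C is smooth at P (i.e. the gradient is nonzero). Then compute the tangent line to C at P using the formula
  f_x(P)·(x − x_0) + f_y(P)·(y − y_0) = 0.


Tangent line at P: -x = 0.

Step 1: f(0, 0) = 0, so P lies on C.
Step 2: partial derivatives
  f_x(x, y) = 6*x**2 + 2*x*y - 4*x - 2*y**2 + 2*y - 1, f_y(x, y) = x**2 - 4*x*y + 2*x - 3*y**2.
  f_x(P) = -1, f_y(P) = 0 (gradient nonzero, so P is smooth).
Step 3: tangent line at P: -1·(x − 0) + 0·(y − 0) = 0.
Expanding: -x = 0.


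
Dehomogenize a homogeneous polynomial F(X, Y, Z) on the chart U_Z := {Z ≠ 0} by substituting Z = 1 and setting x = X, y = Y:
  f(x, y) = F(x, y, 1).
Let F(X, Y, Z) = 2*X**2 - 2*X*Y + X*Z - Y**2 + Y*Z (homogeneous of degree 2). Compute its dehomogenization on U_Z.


f(x, y) = 2*x**2 - 2*x*y + x - y**2 + y

On U_Z we set Z = 1. Each monomial c·X^i·Y^j·Z^k in F becomes c·x^i·y^j·1^k = c·x^i·y^j.
Substituting Z = 1: F(X, Y, 1) = 2*x**2 - 2*x*y + x - y**2 + y.
Note: deg(f) ≤ deg(F) = 2; strict inequality happens when F is divisible by Z (lost terms).


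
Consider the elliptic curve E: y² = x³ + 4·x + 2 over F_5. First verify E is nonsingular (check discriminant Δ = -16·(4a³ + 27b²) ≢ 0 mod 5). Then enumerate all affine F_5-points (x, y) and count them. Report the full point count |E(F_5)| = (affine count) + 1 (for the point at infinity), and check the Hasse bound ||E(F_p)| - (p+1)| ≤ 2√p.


Affine points = {(3, 1), (3, 4)}; affine count = 2; |E(F_5)| = 3.

Discriminant check: Δ ∝ 4a³ + 27b² = 4·4³ + 27·2² = 4·64 + 27·4 ≡ 4 (mod 5). Nonzero ⇒ E is nonsingular.
For each x ∈ F_5, compute rhs = x³ + 4·x + 2 mod 5, then count y ∈ F_5 with y² ≡ rhs.
  x = 0: rhs = 2, matching y values: none (0 points).
  x = 1: rhs = 2, matching y values: none (0 points).
  x = 2: rhs = 3, matching y values: none (0 points).
  x = 3: rhs = 1, matching y values: 1, 4 (2 points).
  x = 4: rhs = 2, matching y values: none (0 points).
Total affine count: 2.
Full point count |E(F_5)| = 2 + 1 = 3.
Hasse bound: |3 − (5+1)| = |-3| = 3 ≤ 2√5 ≈ 4.4721 ✓.


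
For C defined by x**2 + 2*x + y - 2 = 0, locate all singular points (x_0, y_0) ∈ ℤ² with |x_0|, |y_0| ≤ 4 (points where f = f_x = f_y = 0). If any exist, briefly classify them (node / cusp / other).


No singular points in the scanned grid; C is smooth there.

Compute partial derivatives:
  f_x = 2*x + 2.
  f_y = 1.
f_y = 1 is a nonzero constant, so f_y never vanishes: no point (x, y) can satisfy f = f_x = f_y = 0. In particular no (x, y) ∈ {−4, ..., 4}² is singular; the curve is smooth.


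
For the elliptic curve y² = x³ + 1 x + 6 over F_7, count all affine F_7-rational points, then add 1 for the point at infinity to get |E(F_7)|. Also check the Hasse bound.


Affine points = {(1, 1), (1, 6), (2, 3), (2, 4), (3, 1), (3, 6), (4, 2), (4, 5), (6, 2), (6, 5)}; affine count = 10; |E(F_7)| = 11.

Discriminant check: Δ ∝ 4a³ + 27b² = 4·1³ + 27·6² = 4·1 + 27·36 ≡ 3 (mod 7). Nonzero ⇒ E is nonsingular.
For each x ∈ F_7, compute rhs = x³ + 1·x + 6 mod 7, then count y ∈ F_7 with y² ≡ rhs.
  x = 0: rhs = 6, matching y values: none (0 points).
  x = 1: rhs = 1, matching y values: 1, 6 (2 points).
  x = 2: rhs = 2, matching y values: 3, 4 (2 points).
  x = 3: rhs = 1, matching y values: 1, 6 (2 points).
  x = 4: rhs = 4, matching y values: 2, 5 (2 points).
  x = 5: rhs = 3, matching y values: none (0 points).
  x = 6: rhs = 4, matching y values: 2, 5 (2 points).
Total affine count: 10.
Full point count |E(F_7)| = 10 + 1 = 11.
Hasse bound: |11 − (7+1)| = |3| = 3 ≤ 2√7 ≈ 5.2915 ✓.


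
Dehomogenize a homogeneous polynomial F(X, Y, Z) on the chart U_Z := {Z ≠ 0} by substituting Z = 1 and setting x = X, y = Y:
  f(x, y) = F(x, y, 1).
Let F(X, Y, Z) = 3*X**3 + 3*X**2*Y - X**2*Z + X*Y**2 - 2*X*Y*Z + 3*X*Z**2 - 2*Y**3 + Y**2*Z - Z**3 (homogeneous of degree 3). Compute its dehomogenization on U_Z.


f(x, y) = 3*x**3 + 3*x**2*y - x**2 + x*y**2 - 2*x*y + 3*x - 2*y**3 + y**2 - 1

On U_Z we set Z = 1. Each monomial c·X^i·Y^j·Z^k in F becomes c·x^i·y^j·1^k = c·x^i·y^j.
Substituting Z = 1: F(X, Y, 1) = 3*x**3 + 3*x**2*y - x**2 + x*y**2 - 2*x*y + 3*x - 2*y**3 + y**2 - 1.
Note: deg(f) ≤ deg(F) = 3; strict inequality happens when F is divisible by Z (lost terms).


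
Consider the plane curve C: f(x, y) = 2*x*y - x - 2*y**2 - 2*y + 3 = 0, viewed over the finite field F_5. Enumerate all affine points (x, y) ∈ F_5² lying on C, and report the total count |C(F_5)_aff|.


Affine F_5-points: {(1, 1), (1, 4), (3, 0), (3, 2)}; count = 4.

For each of the 25 pairs (x, y) ∈ F_5², evaluate f(x, y) mod 5. Record the zeros.
  x = 0: [0↦3, 1↦4, 2↦1, 3↦4, 4↦3]  zeros at y ∈ ∅
  x = 1: [0↦2, 1↦0, 2↦4, 3↦4, 4↦0]  zeros at y ∈ {1, 4}
  x = 2: [0↦1, 1↦1, 2↦2, 3↦4, 4↦2]  zeros at y ∈ ∅
  x = 3: [0↦0, 1↦2, 2↦0, 3↦4, 4↦4]  zeros at y ∈ {0, 2}
  x = 4: [0↦4, 1↦3, 2↦3, 3↦4, 4↦1]  zeros at y ∈ ∅
Collecting zeros: affine points = {(1, 1), (1, 4), (3, 0), (3, 2)}.
Total count |C(F_5)_aff| = 4.


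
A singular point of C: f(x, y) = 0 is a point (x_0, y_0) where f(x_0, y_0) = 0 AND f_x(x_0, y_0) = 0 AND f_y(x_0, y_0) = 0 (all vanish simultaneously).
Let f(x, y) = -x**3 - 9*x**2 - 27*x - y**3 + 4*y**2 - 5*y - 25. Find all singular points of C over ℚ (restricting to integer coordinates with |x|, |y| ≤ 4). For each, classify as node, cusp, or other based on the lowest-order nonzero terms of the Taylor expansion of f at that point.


Singular points: {(-3, 1)}; classification: cusp.

Compute partial derivatives:
  f_x = -3*x**2 - 18*x - 27.
  f_y = -3*y**2 + 8*y - 5.
Scan x_0 ∈ {−4, ..., 4}. For each x_0, f_y(x_0, y) is a polynomial in y; find its integer roots y ∈ {−4, ..., 4}, then test f_x and f at those candidates.
  x = -4: f_y(-4, y) = -3*y**2 + 8*y - 5; vanishes at y ∈ {1}. (-4, 1): f_x = -3 ≠ 0.
  x = -3: f_y(-3, y) = -3*y**2 + 8*y - 5; vanishes at y ∈ {1}. (-3, 1): f_x = 0, f = 0 — SINGULAR.
  x = -2: f_y(-2, y) = -3*y**2 + 8*y - 5; vanishes at y ∈ {1}. (-2, 1): f_x = -3 ≠ 0.
  x = -1: f_y(-1, y) = -3*y**2 + 8*y - 5; vanishes at y ∈ {1}. (-1, 1): f_x = -12 ≠ 0.
  x = 0: f_y(0, y) = -3*y**2 + 8*y - 5; vanishes at y ∈ {1}. (0, 1): f_x = -27 ≠ 0.
  x = 1: f_y(1, y) = -3*y**2 + 8*y - 5; vanishes at y ∈ {1}. (1, 1): f_x = -48 ≠ 0.
  x = 2: f_y(2, y) = -3*y**2 + 8*y - 5; vanishes at y ∈ {1}. (2, 1): f_x = -75 ≠ 0.
  x = 3: f_y(3, y) = -3*y**2 + 8*y - 5; vanishes at y ∈ {1}. (3, 1): f_x = -108 ≠ 0.
  x = 4: f_y(4, y) = -3*y**2 + 8*y - 5; vanishes at y ∈ {1}. (4, 1): f_x = -147 ≠ 0.
Only singular point on the grid: (-3, 1).
Classify: substitute x = -3 + u, y = 1 + v and expand: f = -u**3 - v**3 + v**2.
No constant or linear terms (consistent with a singular point). Quadratic part: v**2. Cubic part: -u**3 - v**3.
The quadratic part v**2 is a perfect square, so there is a single (double) tangent line v = 0, i.e. y = 1. Restricting the cubic part to that line (v = 0) leaves -u**3 ≠ 0, so f is not divisible by v and the branch is v² ≈ u**3 to lowest order — this is a cusp.
Classification: cusp.
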